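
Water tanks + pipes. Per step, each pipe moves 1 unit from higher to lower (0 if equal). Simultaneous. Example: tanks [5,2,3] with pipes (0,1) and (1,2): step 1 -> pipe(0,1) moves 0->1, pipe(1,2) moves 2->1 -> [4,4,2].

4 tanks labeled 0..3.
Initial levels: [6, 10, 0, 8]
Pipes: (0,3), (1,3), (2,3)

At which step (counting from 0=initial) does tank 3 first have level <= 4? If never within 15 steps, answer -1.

Step 1: flows [3->0,1->3,3->2] -> levels [7 9 1 7]
Step 2: flows [0=3,1->3,3->2] -> levels [7 8 2 7]
Step 3: flows [0=3,1->3,3->2] -> levels [7 7 3 7]
Step 4: flows [0=3,1=3,3->2] -> levels [7 7 4 6]
Step 5: flows [0->3,1->3,3->2] -> levels [6 6 5 7]
Step 6: flows [3->0,3->1,3->2] -> levels [7 7 6 4]
Tank 3 first reaches <=4 at step 6

Answer: 6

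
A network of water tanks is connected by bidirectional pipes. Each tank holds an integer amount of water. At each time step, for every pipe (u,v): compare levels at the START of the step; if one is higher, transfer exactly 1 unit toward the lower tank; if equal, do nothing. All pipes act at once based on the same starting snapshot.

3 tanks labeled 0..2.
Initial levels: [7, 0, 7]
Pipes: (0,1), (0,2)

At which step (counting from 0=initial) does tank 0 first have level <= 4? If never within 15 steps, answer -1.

Answer: 5

Derivation:
Step 1: flows [0->1,0=2] -> levels [6 1 7]
Step 2: flows [0->1,2->0] -> levels [6 2 6]
Step 3: flows [0->1,0=2] -> levels [5 3 6]
Step 4: flows [0->1,2->0] -> levels [5 4 5]
Step 5: flows [0->1,0=2] -> levels [4 5 5]
Tank 0 first reaches <=4 at step 5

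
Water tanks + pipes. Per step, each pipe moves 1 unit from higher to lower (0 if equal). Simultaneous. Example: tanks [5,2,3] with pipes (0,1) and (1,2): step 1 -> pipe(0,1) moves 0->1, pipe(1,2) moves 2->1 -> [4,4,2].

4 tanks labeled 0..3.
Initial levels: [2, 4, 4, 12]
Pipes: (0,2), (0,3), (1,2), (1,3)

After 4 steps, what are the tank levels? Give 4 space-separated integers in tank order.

Step 1: flows [2->0,3->0,1=2,3->1] -> levels [4 5 3 10]
Step 2: flows [0->2,3->0,1->2,3->1] -> levels [4 5 5 8]
Step 3: flows [2->0,3->0,1=2,3->1] -> levels [6 6 4 6]
Step 4: flows [0->2,0=3,1->2,1=3] -> levels [5 5 6 6]

Answer: 5 5 6 6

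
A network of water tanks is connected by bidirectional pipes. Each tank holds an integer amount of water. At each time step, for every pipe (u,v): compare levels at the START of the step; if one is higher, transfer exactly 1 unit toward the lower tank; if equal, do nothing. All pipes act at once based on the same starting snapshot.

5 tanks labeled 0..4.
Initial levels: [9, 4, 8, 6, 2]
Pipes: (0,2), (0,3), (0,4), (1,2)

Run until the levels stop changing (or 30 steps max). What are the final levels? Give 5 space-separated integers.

Answer: 7 7 5 6 4

Derivation:
Step 1: flows [0->2,0->3,0->4,2->1] -> levels [6 5 8 7 3]
Step 2: flows [2->0,3->0,0->4,2->1] -> levels [7 6 6 6 4]
Step 3: flows [0->2,0->3,0->4,1=2] -> levels [4 6 7 7 5]
Step 4: flows [2->0,3->0,4->0,2->1] -> levels [7 7 5 6 4]
Step 5: flows [0->2,0->3,0->4,1->2] -> levels [4 6 7 7 5]
  -> period-2 cycle: step 5 state = step 3 state; never stabilizes
  -> state at step 30: (30-3) mod 2 = 1, same as step 4 -> [7 7 5 6 4]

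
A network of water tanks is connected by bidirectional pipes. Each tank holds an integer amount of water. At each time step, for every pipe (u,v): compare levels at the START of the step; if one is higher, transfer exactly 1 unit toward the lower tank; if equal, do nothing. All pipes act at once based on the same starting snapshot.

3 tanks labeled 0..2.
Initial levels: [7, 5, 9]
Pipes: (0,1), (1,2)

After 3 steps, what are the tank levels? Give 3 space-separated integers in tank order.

Answer: 7 7 7

Derivation:
Step 1: flows [0->1,2->1] -> levels [6 7 8]
Step 2: flows [1->0,2->1] -> levels [7 7 7]
Step 3: flows [0=1,1=2] -> levels [7 7 7]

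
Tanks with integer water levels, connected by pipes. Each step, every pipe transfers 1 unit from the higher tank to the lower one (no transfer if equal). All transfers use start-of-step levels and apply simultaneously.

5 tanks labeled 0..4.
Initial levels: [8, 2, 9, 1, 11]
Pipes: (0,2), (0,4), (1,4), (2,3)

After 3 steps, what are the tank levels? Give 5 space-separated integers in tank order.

Answer: 8 5 7 4 7

Derivation:
Step 1: flows [2->0,4->0,4->1,2->3] -> levels [10 3 7 2 9]
Step 2: flows [0->2,0->4,4->1,2->3] -> levels [8 4 7 3 9]
Step 3: flows [0->2,4->0,4->1,2->3] -> levels [8 5 7 4 7]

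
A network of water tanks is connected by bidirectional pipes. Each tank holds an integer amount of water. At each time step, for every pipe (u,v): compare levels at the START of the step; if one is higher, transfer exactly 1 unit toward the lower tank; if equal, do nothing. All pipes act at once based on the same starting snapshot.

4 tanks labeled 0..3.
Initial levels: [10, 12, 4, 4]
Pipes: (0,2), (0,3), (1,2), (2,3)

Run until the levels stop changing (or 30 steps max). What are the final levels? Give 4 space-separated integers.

Step 1: flows [0->2,0->3,1->2,2=3] -> levels [8 11 6 5]
Step 2: flows [0->2,0->3,1->2,2->3] -> levels [6 10 7 7]
Step 3: flows [2->0,3->0,1->2,2=3] -> levels [8 9 7 6]
Step 4: flows [0->2,0->3,1->2,2->3] -> levels [6 8 8 8]
Step 5: flows [2->0,3->0,1=2,2=3] -> levels [8 8 7 7]
Step 6: flows [0->2,0->3,1->2,2=3] -> levels [6 7 9 8]
Step 7: flows [2->0,3->0,2->1,2->3] -> levels [8 8 6 8]
Step 8: flows [0->2,0=3,1->2,3->2] -> levels [7 7 9 7]
Step 9: flows [2->0,0=3,2->1,2->3] -> levels [8 8 6 8]
  -> period-2 cycle: step 9 state = step 7 state; never stabilizes
  -> state at step 30: (30-7) mod 2 = 1, same as step 8 -> [7 7 9 7]

Answer: 7 7 9 7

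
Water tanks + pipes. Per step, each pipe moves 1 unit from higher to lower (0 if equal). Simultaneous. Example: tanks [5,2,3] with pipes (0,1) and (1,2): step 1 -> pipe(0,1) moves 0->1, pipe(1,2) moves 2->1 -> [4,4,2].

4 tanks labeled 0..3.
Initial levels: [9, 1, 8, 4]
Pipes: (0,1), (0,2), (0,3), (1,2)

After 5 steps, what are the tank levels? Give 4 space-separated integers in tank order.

Step 1: flows [0->1,0->2,0->3,2->1] -> levels [6 3 8 5]
Step 2: flows [0->1,2->0,0->3,2->1] -> levels [5 5 6 6]
Step 3: flows [0=1,2->0,3->0,2->1] -> levels [7 6 4 5]
Step 4: flows [0->1,0->2,0->3,1->2] -> levels [4 6 6 6]
Step 5: flows [1->0,2->0,3->0,1=2] -> levels [7 5 5 5]

Answer: 7 5 5 5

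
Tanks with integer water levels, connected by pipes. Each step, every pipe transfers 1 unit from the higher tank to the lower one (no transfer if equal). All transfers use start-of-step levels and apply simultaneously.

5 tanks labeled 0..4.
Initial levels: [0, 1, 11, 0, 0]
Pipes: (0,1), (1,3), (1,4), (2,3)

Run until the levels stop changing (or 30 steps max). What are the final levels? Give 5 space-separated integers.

Step 1: flows [1->0,1->3,1->4,2->3] -> levels [1 -2 10 2 1]
Step 2: flows [0->1,3->1,4->1,2->3] -> levels [0 1 9 2 0]
Step 3: flows [1->0,3->1,1->4,2->3] -> levels [1 0 8 2 1]
Step 4: flows [0->1,3->1,4->1,2->3] -> levels [0 3 7 2 0]
Step 5: flows [1->0,1->3,1->4,2->3] -> levels [1 0 6 4 1]
Step 6: flows [0->1,3->1,4->1,2->3] -> levels [0 3 5 4 0]
Step 7: flows [1->0,3->1,1->4,2->3] -> levels [1 2 4 4 1]
Step 8: flows [1->0,3->1,1->4,2=3] -> levels [2 1 4 3 2]
Step 9: flows [0->1,3->1,4->1,2->3] -> levels [1 4 3 3 1]
Step 10: flows [1->0,1->3,1->4,2=3] -> levels [2 1 3 4 2]
Step 11: flows [0->1,3->1,4->1,3->2] -> levels [1 4 4 2 1]
Step 12: flows [1->0,1->3,1->4,2->3] -> levels [2 1 3 4 2]
  -> period-2 cycle: step 12 state = step 10 state; never stabilizes
  -> state at step 30: (30-10) mod 2 = 0, same as step 10 -> [2 1 3 4 2]

Answer: 2 1 3 4 2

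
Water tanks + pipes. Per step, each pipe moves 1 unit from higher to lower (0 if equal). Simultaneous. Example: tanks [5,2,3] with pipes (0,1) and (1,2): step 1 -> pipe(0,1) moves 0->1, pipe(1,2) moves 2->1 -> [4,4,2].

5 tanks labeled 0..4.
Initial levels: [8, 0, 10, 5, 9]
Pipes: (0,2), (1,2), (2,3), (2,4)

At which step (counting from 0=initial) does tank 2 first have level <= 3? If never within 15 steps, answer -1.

Step 1: flows [2->0,2->1,2->3,2->4] -> levels [9 1 6 6 10]
Step 2: flows [0->2,2->1,2=3,4->2] -> levels [8 2 7 6 9]
Step 3: flows [0->2,2->1,2->3,4->2] -> levels [7 3 7 7 8]
Step 4: flows [0=2,2->1,2=3,4->2] -> levels [7 4 7 7 7]
Step 5: flows [0=2,2->1,2=3,2=4] -> levels [7 5 6 7 7]
Step 6: flows [0->2,2->1,3->2,4->2] -> levels [6 6 8 6 6]
Step 7: flows [2->0,2->1,2->3,2->4] -> levels [7 7 4 7 7]
Step 8: flows [0->2,1->2,3->2,4->2] -> levels [6 6 8 6 6]
  -> period-2 cycle (repeats step 6); tank 2 never drops to <=3
Tank 2 never reaches <=3 within 15 steps

Answer: -1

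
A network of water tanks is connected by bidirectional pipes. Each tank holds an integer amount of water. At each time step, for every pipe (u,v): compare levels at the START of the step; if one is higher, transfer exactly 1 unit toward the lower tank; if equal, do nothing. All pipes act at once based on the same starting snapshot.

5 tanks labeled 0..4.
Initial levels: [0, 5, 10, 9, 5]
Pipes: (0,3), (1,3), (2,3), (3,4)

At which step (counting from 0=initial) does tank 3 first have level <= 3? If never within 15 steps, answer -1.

Step 1: flows [3->0,3->1,2->3,3->4] -> levels [1 6 9 7 6]
Step 2: flows [3->0,3->1,2->3,3->4] -> levels [2 7 8 5 7]
Step 3: flows [3->0,1->3,2->3,4->3] -> levels [3 6 7 7 6]
Step 4: flows [3->0,3->1,2=3,3->4] -> levels [4 7 7 4 7]
Step 5: flows [0=3,1->3,2->3,4->3] -> levels [4 6 6 7 6]
Step 6: flows [3->0,3->1,3->2,3->4] -> levels [5 7 7 3 7]
Tank 3 first reaches <=3 at step 6

Answer: 6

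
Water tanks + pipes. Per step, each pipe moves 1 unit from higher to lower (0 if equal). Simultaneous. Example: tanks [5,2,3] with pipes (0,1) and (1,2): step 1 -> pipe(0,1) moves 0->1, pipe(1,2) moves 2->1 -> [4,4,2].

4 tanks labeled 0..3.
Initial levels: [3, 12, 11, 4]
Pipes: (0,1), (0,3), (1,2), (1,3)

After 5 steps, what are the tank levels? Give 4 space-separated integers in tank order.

Step 1: flows [1->0,3->0,1->2,1->3] -> levels [5 9 12 4]
Step 2: flows [1->0,0->3,2->1,1->3] -> levels [5 8 11 6]
Step 3: flows [1->0,3->0,2->1,1->3] -> levels [7 7 10 6]
Step 4: flows [0=1,0->3,2->1,1->3] -> levels [6 7 9 8]
Step 5: flows [1->0,3->0,2->1,3->1] -> levels [8 8 8 6]

Answer: 8 8 8 6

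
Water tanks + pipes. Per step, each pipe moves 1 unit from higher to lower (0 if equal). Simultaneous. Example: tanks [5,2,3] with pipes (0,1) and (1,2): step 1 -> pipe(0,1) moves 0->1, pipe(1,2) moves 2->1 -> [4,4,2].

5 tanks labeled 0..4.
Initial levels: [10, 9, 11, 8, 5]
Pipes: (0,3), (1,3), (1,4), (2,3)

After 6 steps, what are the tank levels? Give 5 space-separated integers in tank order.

Answer: 8 7 8 11 9

Derivation:
Step 1: flows [0->3,1->3,1->4,2->3] -> levels [9 7 10 11 6]
Step 2: flows [3->0,3->1,1->4,3->2] -> levels [10 7 11 8 7]
Step 3: flows [0->3,3->1,1=4,2->3] -> levels [9 8 10 9 7]
Step 4: flows [0=3,3->1,1->4,2->3] -> levels [9 8 9 9 8]
Step 5: flows [0=3,3->1,1=4,2=3] -> levels [9 9 9 8 8]
Step 6: flows [0->3,1->3,1->4,2->3] -> levels [8 7 8 11 9]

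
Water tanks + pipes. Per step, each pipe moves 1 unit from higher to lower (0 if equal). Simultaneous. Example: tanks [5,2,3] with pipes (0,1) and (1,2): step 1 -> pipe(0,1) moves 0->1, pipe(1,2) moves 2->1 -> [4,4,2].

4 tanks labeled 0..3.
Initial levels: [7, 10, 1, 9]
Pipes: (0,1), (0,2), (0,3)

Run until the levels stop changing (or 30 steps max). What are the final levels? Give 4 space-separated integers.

Step 1: flows [1->0,0->2,3->0] -> levels [8 9 2 8]
Step 2: flows [1->0,0->2,0=3] -> levels [8 8 3 8]
Step 3: flows [0=1,0->2,0=3] -> levels [7 8 4 8]
Step 4: flows [1->0,0->2,3->0] -> levels [8 7 5 7]
Step 5: flows [0->1,0->2,0->3] -> levels [5 8 6 8]
Step 6: flows [1->0,2->0,3->0] -> levels [8 7 5 7]
  -> period-2 cycle: step 6 state = step 4 state; never stabilizes
  -> state at step 30: (30-4) mod 2 = 0, same as step 4 -> [8 7 5 7]

Answer: 8 7 5 7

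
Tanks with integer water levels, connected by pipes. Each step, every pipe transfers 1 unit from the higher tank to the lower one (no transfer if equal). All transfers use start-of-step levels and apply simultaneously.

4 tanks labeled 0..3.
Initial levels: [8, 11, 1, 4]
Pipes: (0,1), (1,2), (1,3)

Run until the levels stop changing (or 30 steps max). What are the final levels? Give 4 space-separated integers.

Answer: 6 7 5 6

Derivation:
Step 1: flows [1->0,1->2,1->3] -> levels [9 8 2 5]
Step 2: flows [0->1,1->2,1->3] -> levels [8 7 3 6]
Step 3: flows [0->1,1->2,1->3] -> levels [7 6 4 7]
Step 4: flows [0->1,1->2,3->1] -> levels [6 7 5 6]
Step 5: flows [1->0,1->2,1->3] -> levels [7 4 6 7]
Step 6: flows [0->1,2->1,3->1] -> levels [6 7 5 6]
  -> period-2 cycle: step 6 state = step 4 state; never stabilizes
  -> state at step 30: (30-4) mod 2 = 0, same as step 4 -> [6 7 5 6]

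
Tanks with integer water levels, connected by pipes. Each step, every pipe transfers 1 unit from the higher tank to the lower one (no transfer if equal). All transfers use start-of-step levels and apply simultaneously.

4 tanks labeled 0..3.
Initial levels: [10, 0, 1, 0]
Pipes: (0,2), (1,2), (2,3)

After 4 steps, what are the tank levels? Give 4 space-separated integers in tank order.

Answer: 6 2 1 2

Derivation:
Step 1: flows [0->2,2->1,2->3] -> levels [9 1 0 1]
Step 2: flows [0->2,1->2,3->2] -> levels [8 0 3 0]
Step 3: flows [0->2,2->1,2->3] -> levels [7 1 2 1]
Step 4: flows [0->2,2->1,2->3] -> levels [6 2 1 2]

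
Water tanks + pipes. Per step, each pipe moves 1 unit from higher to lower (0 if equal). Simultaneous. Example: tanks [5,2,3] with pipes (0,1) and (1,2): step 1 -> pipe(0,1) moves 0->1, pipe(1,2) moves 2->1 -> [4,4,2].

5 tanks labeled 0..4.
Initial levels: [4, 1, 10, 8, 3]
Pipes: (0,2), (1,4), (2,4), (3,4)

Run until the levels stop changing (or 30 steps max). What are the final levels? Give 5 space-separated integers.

Step 1: flows [2->0,4->1,2->4,3->4] -> levels [5 2 8 7 4]
Step 2: flows [2->0,4->1,2->4,3->4] -> levels [6 3 6 6 5]
Step 3: flows [0=2,4->1,2->4,3->4] -> levels [6 4 5 5 6]
Step 4: flows [0->2,4->1,4->2,4->3] -> levels [5 5 7 6 3]
Step 5: flows [2->0,1->4,2->4,3->4] -> levels [6 4 5 5 6]
  -> period-2 cycle: step 5 state = step 3 state; never stabilizes
  -> state at step 30: (30-3) mod 2 = 1, same as step 4 -> [5 5 7 6 3]

Answer: 5 5 7 6 3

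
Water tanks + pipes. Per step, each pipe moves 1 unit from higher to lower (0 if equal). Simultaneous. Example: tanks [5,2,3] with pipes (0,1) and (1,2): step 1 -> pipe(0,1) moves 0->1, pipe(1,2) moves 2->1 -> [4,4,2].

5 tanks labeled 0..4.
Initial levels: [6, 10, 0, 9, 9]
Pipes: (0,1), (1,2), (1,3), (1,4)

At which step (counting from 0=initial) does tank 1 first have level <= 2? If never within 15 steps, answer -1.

Step 1: flows [1->0,1->2,1->3,1->4] -> levels [7 6 1 10 10]
Step 2: flows [0->1,1->2,3->1,4->1] -> levels [6 8 2 9 9]
Step 3: flows [1->0,1->2,3->1,4->1] -> levels [7 8 3 8 8]
Step 4: flows [1->0,1->2,1=3,1=4] -> levels [8 6 4 8 8]
Step 5: flows [0->1,1->2,3->1,4->1] -> levels [7 8 5 7 7]
Step 6: flows [1->0,1->2,1->3,1->4] -> levels [8 4 6 8 8]
Step 7: flows [0->1,2->1,3->1,4->1] -> levels [7 8 5 7 7]
  -> period-2 cycle (repeats step 5); tank 1 never drops to <=2
Tank 1 never reaches <=2 within 15 steps

Answer: -1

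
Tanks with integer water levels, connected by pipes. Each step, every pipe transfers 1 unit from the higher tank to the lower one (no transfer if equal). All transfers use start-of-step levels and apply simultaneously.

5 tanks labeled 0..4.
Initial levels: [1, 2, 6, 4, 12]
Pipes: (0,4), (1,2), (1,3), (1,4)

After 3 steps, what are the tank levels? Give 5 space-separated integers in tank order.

Step 1: flows [4->0,2->1,3->1,4->1] -> levels [2 5 5 3 10]
Step 2: flows [4->0,1=2,1->3,4->1] -> levels [3 5 5 4 8]
Step 3: flows [4->0,1=2,1->3,4->1] -> levels [4 5 5 5 6]

Answer: 4 5 5 5 6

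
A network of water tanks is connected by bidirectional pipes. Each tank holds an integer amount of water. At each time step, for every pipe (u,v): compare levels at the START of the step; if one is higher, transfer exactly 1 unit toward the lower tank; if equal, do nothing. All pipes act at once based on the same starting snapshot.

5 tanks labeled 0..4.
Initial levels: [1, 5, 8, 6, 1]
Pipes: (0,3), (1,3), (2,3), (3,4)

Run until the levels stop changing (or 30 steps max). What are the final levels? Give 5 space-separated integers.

Answer: 4 4 4 5 4

Derivation:
Step 1: flows [3->0,3->1,2->3,3->4] -> levels [2 6 7 4 2]
Step 2: flows [3->0,1->3,2->3,3->4] -> levels [3 5 6 4 3]
Step 3: flows [3->0,1->3,2->3,3->4] -> levels [4 4 5 4 4]
Step 4: flows [0=3,1=3,2->3,3=4] -> levels [4 4 4 5 4]
Step 5: flows [3->0,3->1,3->2,3->4] -> levels [5 5 5 1 5]
Step 6: flows [0->3,1->3,2->3,4->3] -> levels [4 4 4 5 4]
  -> period-2 cycle: step 6 state = step 4 state; never stabilizes
  -> state at step 30: (30-4) mod 2 = 0, same as step 4 -> [4 4 4 5 4]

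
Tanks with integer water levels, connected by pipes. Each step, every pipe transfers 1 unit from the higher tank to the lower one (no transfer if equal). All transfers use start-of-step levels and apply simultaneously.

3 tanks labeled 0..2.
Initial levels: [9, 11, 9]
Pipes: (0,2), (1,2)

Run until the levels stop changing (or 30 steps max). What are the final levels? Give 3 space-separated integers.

Answer: 10 10 9

Derivation:
Step 1: flows [0=2,1->2] -> levels [9 10 10]
Step 2: flows [2->0,1=2] -> levels [10 10 9]
Step 3: flows [0->2,1->2] -> levels [9 9 11]
Step 4: flows [2->0,2->1] -> levels [10 10 9]
  -> period-2 cycle: step 4 state = step 2 state; never stabilizes
  -> state at step 30: (30-2) mod 2 = 0, same as step 2 -> [10 10 9]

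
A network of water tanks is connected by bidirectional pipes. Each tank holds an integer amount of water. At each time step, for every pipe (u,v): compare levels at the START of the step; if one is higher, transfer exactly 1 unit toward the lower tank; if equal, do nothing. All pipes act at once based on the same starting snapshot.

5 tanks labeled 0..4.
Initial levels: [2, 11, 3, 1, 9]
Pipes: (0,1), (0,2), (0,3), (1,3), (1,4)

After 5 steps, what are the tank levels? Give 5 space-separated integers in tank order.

Answer: 6 6 4 4 6

Derivation:
Step 1: flows [1->0,2->0,0->3,1->3,1->4] -> levels [3 8 2 3 10]
Step 2: flows [1->0,0->2,0=3,1->3,4->1] -> levels [3 7 3 4 9]
Step 3: flows [1->0,0=2,3->0,1->3,4->1] -> levels [5 6 3 4 8]
Step 4: flows [1->0,0->2,0->3,1->3,4->1] -> levels [4 5 4 6 7]
Step 5: flows [1->0,0=2,3->0,3->1,4->1] -> levels [6 6 4 4 6]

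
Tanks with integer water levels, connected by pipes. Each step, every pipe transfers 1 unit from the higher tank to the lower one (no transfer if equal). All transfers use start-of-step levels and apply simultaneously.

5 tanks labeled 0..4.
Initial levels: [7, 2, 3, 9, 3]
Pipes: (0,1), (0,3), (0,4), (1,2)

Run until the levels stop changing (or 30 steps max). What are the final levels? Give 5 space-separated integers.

Step 1: flows [0->1,3->0,0->4,2->1] -> levels [6 4 2 8 4]
Step 2: flows [0->1,3->0,0->4,1->2] -> levels [5 4 3 7 5]
Step 3: flows [0->1,3->0,0=4,1->2] -> levels [5 4 4 6 5]
Step 4: flows [0->1,3->0,0=4,1=2] -> levels [5 5 4 5 5]
Step 5: flows [0=1,0=3,0=4,1->2] -> levels [5 4 5 5 5]
Step 6: flows [0->1,0=3,0=4,2->1] -> levels [4 6 4 5 5]
Step 7: flows [1->0,3->0,4->0,1->2] -> levels [7 4 5 4 4]
Step 8: flows [0->1,0->3,0->4,2->1] -> levels [4 6 4 5 5]
  -> period-2 cycle: step 8 state = step 6 state; never stabilizes
  -> state at step 30: (30-6) mod 2 = 0, same as step 6 -> [4 6 4 5 5]

Answer: 4 6 4 5 5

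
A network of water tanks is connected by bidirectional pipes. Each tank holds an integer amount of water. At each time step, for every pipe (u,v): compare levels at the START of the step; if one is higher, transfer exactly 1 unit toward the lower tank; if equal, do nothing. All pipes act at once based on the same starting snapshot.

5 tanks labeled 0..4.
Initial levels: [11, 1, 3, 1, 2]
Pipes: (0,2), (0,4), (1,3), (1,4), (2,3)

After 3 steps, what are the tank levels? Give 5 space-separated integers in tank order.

Answer: 5 4 4 2 3

Derivation:
Step 1: flows [0->2,0->4,1=3,4->1,2->3] -> levels [9 2 3 2 2]
Step 2: flows [0->2,0->4,1=3,1=4,2->3] -> levels [7 2 3 3 3]
Step 3: flows [0->2,0->4,3->1,4->1,2=3] -> levels [5 4 4 2 3]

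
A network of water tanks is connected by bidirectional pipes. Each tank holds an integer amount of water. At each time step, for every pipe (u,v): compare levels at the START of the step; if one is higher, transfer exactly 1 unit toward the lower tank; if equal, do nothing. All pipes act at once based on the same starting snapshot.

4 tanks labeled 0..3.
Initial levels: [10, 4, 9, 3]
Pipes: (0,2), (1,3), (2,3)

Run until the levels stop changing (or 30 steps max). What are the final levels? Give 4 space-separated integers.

Answer: 7 6 6 7

Derivation:
Step 1: flows [0->2,1->3,2->3] -> levels [9 3 9 5]
Step 2: flows [0=2,3->1,2->3] -> levels [9 4 8 5]
Step 3: flows [0->2,3->1,2->3] -> levels [8 5 8 5]
Step 4: flows [0=2,1=3,2->3] -> levels [8 5 7 6]
Step 5: flows [0->2,3->1,2->3] -> levels [7 6 7 6]
Step 6: flows [0=2,1=3,2->3] -> levels [7 6 6 7]
Step 7: flows [0->2,3->1,3->2] -> levels [6 7 8 5]
Step 8: flows [2->0,1->3,2->3] -> levels [7 6 6 7]
  -> period-2 cycle: step 8 state = step 6 state; never stabilizes
  -> state at step 30: (30-6) mod 2 = 0, same as step 6 -> [7 6 6 7]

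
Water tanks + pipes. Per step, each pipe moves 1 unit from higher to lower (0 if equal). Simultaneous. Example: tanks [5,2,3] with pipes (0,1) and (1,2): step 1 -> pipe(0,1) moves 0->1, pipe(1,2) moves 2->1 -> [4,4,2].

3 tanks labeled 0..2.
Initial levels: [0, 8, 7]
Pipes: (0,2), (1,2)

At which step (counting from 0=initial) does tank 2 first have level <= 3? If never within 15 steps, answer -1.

Answer: -1

Derivation:
Step 1: flows [2->0,1->2] -> levels [1 7 7]
Step 2: flows [2->0,1=2] -> levels [2 7 6]
Step 3: flows [2->0,1->2] -> levels [3 6 6]
Step 4: flows [2->0,1=2] -> levels [4 6 5]
Step 5: flows [2->0,1->2] -> levels [5 5 5]
Step 6: flows [0=2,1=2] -> levels [5 5 5]
  -> stable; tank 2 stays at 5 > 3
Tank 2 never reaches <=3 within 15 steps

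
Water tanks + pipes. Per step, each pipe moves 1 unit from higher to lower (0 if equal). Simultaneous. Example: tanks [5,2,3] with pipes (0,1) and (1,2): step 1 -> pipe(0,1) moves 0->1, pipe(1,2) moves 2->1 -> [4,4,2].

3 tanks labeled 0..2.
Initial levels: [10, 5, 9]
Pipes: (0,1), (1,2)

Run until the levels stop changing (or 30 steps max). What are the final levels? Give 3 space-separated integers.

Step 1: flows [0->1,2->1] -> levels [9 7 8]
Step 2: flows [0->1,2->1] -> levels [8 9 7]
Step 3: flows [1->0,1->2] -> levels [9 7 8]
  -> period-2 cycle: step 3 state = step 1 state; never stabilizes
  -> state at step 30: (30-1) mod 2 = 1, same as step 2 -> [8 9 7]

Answer: 8 9 7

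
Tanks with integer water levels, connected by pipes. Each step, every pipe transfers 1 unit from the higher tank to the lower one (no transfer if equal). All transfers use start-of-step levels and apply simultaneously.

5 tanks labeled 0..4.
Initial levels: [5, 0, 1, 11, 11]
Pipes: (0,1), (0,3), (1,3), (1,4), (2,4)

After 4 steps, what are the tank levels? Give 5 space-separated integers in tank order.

Answer: 6 5 5 7 5

Derivation:
Step 1: flows [0->1,3->0,3->1,4->1,4->2] -> levels [5 3 2 9 9]
Step 2: flows [0->1,3->0,3->1,4->1,4->2] -> levels [5 6 3 7 7]
Step 3: flows [1->0,3->0,3->1,4->1,4->2] -> levels [7 7 4 5 5]
Step 4: flows [0=1,0->3,1->3,1->4,4->2] -> levels [6 5 5 7 5]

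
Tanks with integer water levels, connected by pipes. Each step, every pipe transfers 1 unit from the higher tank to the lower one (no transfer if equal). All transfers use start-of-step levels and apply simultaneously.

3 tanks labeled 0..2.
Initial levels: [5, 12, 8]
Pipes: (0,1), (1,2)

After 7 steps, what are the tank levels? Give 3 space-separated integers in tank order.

Answer: 9 7 9

Derivation:
Step 1: flows [1->0,1->2] -> levels [6 10 9]
Step 2: flows [1->0,1->2] -> levels [7 8 10]
Step 3: flows [1->0,2->1] -> levels [8 8 9]
Step 4: flows [0=1,2->1] -> levels [8 9 8]
Step 5: flows [1->0,1->2] -> levels [9 7 9]
Step 6: flows [0->1,2->1] -> levels [8 9 8]
  -> period-2 cycle: step 6 state = step 4 state
  -> state at step 7: (7-4) mod 2 = 1, same as step 5 -> [9 7 9]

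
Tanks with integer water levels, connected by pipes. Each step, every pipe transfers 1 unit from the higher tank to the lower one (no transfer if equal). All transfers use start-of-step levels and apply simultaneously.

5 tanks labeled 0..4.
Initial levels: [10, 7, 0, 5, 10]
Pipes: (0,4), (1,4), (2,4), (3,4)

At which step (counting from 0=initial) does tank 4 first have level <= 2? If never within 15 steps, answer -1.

Step 1: flows [0=4,4->1,4->2,4->3] -> levels [10 8 1 6 7]
Step 2: flows [0->4,1->4,4->2,4->3] -> levels [9 7 2 7 7]
Step 3: flows [0->4,1=4,4->2,3=4] -> levels [8 7 3 7 7]
Step 4: flows [0->4,1=4,4->2,3=4] -> levels [7 7 4 7 7]
Step 5: flows [0=4,1=4,4->2,3=4] -> levels [7 7 5 7 6]
Step 6: flows [0->4,1->4,4->2,3->4] -> levels [6 6 6 6 8]
Step 7: flows [4->0,4->1,4->2,4->3] -> levels [7 7 7 7 4]
Step 8: flows [0->4,1->4,2->4,3->4] -> levels [6 6 6 6 8]
  -> period-2 cycle (repeats step 6); tank 4 never drops to <=2
Tank 4 never reaches <=2 within 15 steps

Answer: -1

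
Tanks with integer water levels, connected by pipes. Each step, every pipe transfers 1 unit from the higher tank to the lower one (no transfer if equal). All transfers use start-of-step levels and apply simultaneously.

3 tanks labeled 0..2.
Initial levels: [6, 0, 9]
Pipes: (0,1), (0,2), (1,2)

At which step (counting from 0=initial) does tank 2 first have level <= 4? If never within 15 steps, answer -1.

Answer: -1

Derivation:
Step 1: flows [0->1,2->0,2->1] -> levels [6 2 7]
Step 2: flows [0->1,2->0,2->1] -> levels [6 4 5]
Step 3: flows [0->1,0->2,2->1] -> levels [4 6 5]
Step 4: flows [1->0,2->0,1->2] -> levels [6 4 5]
  -> period-2 cycle (repeats step 2); tank 2 never drops to <=4
Tank 2 never reaches <=4 within 15 steps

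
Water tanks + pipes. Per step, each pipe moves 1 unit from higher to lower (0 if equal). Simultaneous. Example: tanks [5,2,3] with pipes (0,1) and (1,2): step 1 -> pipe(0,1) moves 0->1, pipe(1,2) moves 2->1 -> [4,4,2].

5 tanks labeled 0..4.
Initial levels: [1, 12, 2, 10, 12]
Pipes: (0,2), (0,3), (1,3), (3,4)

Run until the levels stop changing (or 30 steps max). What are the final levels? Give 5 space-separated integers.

Answer: 7 9 6 6 9

Derivation:
Step 1: flows [2->0,3->0,1->3,4->3] -> levels [3 11 1 11 11]
Step 2: flows [0->2,3->0,1=3,3=4] -> levels [3 11 2 10 11]
Step 3: flows [0->2,3->0,1->3,4->3] -> levels [3 10 3 11 10]
Step 4: flows [0=2,3->0,3->1,3->4] -> levels [4 11 3 8 11]
Step 5: flows [0->2,3->0,1->3,4->3] -> levels [4 10 4 9 10]
Step 6: flows [0=2,3->0,1->3,4->3] -> levels [5 9 4 10 9]
Step 7: flows [0->2,3->0,3->1,3->4] -> levels [5 10 5 7 10]
Step 8: flows [0=2,3->0,1->3,4->3] -> levels [6 9 5 8 9]
Step 9: flows [0->2,3->0,1->3,4->3] -> levels [6 8 6 9 8]
Step 10: flows [0=2,3->0,3->1,3->4] -> levels [7 9 6 6 9]
Step 11: flows [0->2,0->3,1->3,4->3] -> levels [5 8 7 9 8]
Step 12: flows [2->0,3->0,3->1,3->4] -> levels [7 9 6 6 9]
  -> period-2 cycle: step 12 state = step 10 state; never stabilizes
  -> state at step 30: (30-10) mod 2 = 0, same as step 10 -> [7 9 6 6 9]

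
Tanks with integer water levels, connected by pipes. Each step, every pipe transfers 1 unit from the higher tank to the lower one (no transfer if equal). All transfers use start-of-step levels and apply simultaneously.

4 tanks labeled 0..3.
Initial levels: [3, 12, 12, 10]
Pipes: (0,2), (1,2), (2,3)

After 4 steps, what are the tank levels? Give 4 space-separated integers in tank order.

Answer: 7 10 10 10

Derivation:
Step 1: flows [2->0,1=2,2->3] -> levels [4 12 10 11]
Step 2: flows [2->0,1->2,3->2] -> levels [5 11 11 10]
Step 3: flows [2->0,1=2,2->3] -> levels [6 11 9 11]
Step 4: flows [2->0,1->2,3->2] -> levels [7 10 10 10]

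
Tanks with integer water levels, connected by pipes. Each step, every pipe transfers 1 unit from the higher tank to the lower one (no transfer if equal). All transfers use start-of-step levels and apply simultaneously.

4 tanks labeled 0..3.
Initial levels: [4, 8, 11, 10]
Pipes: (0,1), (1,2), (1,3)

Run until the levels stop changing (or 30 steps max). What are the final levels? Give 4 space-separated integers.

Answer: 8 9 8 8

Derivation:
Step 1: flows [1->0,2->1,3->1] -> levels [5 9 10 9]
Step 2: flows [1->0,2->1,1=3] -> levels [6 9 9 9]
Step 3: flows [1->0,1=2,1=3] -> levels [7 8 9 9]
Step 4: flows [1->0,2->1,3->1] -> levels [8 9 8 8]
Step 5: flows [1->0,1->2,1->3] -> levels [9 6 9 9]
Step 6: flows [0->1,2->1,3->1] -> levels [8 9 8 8]
  -> period-2 cycle: step 6 state = step 4 state; never stabilizes
  -> state at step 30: (30-4) mod 2 = 0, same as step 4 -> [8 9 8 8]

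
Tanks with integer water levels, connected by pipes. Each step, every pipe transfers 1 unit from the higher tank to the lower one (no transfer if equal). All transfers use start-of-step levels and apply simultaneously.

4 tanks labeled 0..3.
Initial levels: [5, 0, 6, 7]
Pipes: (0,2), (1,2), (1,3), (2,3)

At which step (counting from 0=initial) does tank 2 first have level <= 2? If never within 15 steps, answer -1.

Step 1: flows [2->0,2->1,3->1,3->2] -> levels [6 2 5 5]
Step 2: flows [0->2,2->1,3->1,2=3] -> levels [5 4 5 4]
Step 3: flows [0=2,2->1,1=3,2->3] -> levels [5 5 3 5]
Step 4: flows [0->2,1->2,1=3,3->2] -> levels [4 4 6 4]
Step 5: flows [2->0,2->1,1=3,2->3] -> levels [5 5 3 5]
  -> period-2 cycle (repeats step 3); tank 2 never drops to <=2
Tank 2 never reaches <=2 within 15 steps

Answer: -1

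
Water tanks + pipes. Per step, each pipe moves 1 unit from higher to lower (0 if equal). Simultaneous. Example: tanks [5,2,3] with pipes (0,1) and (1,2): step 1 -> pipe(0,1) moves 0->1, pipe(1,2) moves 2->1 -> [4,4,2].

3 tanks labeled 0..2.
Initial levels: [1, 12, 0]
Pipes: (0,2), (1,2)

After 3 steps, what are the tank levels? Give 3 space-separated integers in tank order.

Answer: 2 9 2

Derivation:
Step 1: flows [0->2,1->2] -> levels [0 11 2]
Step 2: flows [2->0,1->2] -> levels [1 10 2]
Step 3: flows [2->0,1->2] -> levels [2 9 2]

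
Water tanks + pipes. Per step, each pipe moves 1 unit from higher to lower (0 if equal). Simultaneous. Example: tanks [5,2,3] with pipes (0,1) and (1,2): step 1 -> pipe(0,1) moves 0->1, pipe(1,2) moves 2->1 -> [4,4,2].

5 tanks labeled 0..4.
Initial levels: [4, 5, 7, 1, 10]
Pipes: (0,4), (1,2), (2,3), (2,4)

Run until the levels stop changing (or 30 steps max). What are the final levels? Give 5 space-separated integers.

Step 1: flows [4->0,2->1,2->3,4->2] -> levels [5 6 6 2 8]
Step 2: flows [4->0,1=2,2->3,4->2] -> levels [6 6 6 3 6]
Step 3: flows [0=4,1=2,2->3,2=4] -> levels [6 6 5 4 6]
Step 4: flows [0=4,1->2,2->3,4->2] -> levels [6 5 6 5 5]
Step 5: flows [0->4,2->1,2->3,2->4] -> levels [5 6 3 6 7]
Step 6: flows [4->0,1->2,3->2,4->2] -> levels [6 5 6 5 5]
  -> period-2 cycle: step 6 state = step 4 state; never stabilizes
  -> state at step 30: (30-4) mod 2 = 0, same as step 4 -> [6 5 6 5 5]

Answer: 6 5 6 5 5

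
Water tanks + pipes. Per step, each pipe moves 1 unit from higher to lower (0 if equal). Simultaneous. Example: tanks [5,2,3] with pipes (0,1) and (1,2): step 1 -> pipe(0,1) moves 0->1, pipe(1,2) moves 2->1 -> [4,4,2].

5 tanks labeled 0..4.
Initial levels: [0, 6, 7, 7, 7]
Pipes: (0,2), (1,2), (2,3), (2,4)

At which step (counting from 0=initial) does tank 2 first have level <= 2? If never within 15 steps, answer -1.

Answer: -1

Derivation:
Step 1: flows [2->0,2->1,2=3,2=4] -> levels [1 7 5 7 7]
Step 2: flows [2->0,1->2,3->2,4->2] -> levels [2 6 7 6 6]
Step 3: flows [2->0,2->1,2->3,2->4] -> levels [3 7 3 7 7]
Step 4: flows [0=2,1->2,3->2,4->2] -> levels [3 6 6 6 6]
Step 5: flows [2->0,1=2,2=3,2=4] -> levels [4 6 5 6 6]
Step 6: flows [2->0,1->2,3->2,4->2] -> levels [5 5 7 5 5]
Step 7: flows [2->0,2->1,2->3,2->4] -> levels [6 6 3 6 6]
Step 8: flows [0->2,1->2,3->2,4->2] -> levels [5 5 7 5 5]
  -> period-2 cycle (repeats step 6); tank 2 never drops to <=2
Tank 2 never reaches <=2 within 15 steps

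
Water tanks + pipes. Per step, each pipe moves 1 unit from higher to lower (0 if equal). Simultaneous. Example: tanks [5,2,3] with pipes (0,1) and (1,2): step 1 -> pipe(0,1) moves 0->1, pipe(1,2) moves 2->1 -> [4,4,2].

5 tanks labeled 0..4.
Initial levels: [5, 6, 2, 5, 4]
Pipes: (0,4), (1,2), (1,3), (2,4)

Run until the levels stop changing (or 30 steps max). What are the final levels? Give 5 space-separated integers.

Answer: 4 6 3 4 5

Derivation:
Step 1: flows [0->4,1->2,1->3,4->2] -> levels [4 4 4 6 4]
Step 2: flows [0=4,1=2,3->1,2=4] -> levels [4 5 4 5 4]
Step 3: flows [0=4,1->2,1=3,2=4] -> levels [4 4 5 5 4]
Step 4: flows [0=4,2->1,3->1,2->4] -> levels [4 6 3 4 5]
Step 5: flows [4->0,1->2,1->3,4->2] -> levels [5 4 5 5 3]
Step 6: flows [0->4,2->1,3->1,2->4] -> levels [4 6 3 4 5]
  -> period-2 cycle: step 6 state = step 4 state; never stabilizes
  -> state at step 30: (30-4) mod 2 = 0, same as step 4 -> [4 6 3 4 5]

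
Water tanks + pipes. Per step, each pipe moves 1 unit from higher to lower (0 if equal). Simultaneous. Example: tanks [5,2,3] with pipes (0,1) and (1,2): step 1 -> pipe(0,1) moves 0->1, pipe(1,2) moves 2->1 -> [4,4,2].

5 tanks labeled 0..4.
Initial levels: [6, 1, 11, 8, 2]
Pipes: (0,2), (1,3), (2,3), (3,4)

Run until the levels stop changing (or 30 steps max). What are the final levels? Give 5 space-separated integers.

Step 1: flows [2->0,3->1,2->3,3->4] -> levels [7 2 9 7 3]
Step 2: flows [2->0,3->1,2->3,3->4] -> levels [8 3 7 6 4]
Step 3: flows [0->2,3->1,2->3,3->4] -> levels [7 4 7 5 5]
Step 4: flows [0=2,3->1,2->3,3=4] -> levels [7 5 6 5 5]
Step 5: flows [0->2,1=3,2->3,3=4] -> levels [6 5 6 6 5]
Step 6: flows [0=2,3->1,2=3,3->4] -> levels [6 6 6 4 6]
Step 7: flows [0=2,1->3,2->3,4->3] -> levels [6 5 5 7 5]
Step 8: flows [0->2,3->1,3->2,3->4] -> levels [5 6 7 4 6]
Step 9: flows [2->0,1->3,2->3,4->3] -> levels [6 5 5 7 5]
  -> period-2 cycle: step 9 state = step 7 state; never stabilizes
  -> state at step 30: (30-7) mod 2 = 1, same as step 8 -> [5 6 7 4 6]

Answer: 5 6 7 4 6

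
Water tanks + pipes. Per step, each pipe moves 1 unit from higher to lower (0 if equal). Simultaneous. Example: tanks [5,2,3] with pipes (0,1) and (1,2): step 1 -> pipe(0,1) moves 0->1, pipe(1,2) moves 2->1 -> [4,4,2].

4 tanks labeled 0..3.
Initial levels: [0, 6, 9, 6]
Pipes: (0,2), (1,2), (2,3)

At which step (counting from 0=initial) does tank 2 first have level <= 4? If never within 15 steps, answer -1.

Step 1: flows [2->0,2->1,2->3] -> levels [1 7 6 7]
Step 2: flows [2->0,1->2,3->2] -> levels [2 6 7 6]
Step 3: flows [2->0,2->1,2->3] -> levels [3 7 4 7]
Tank 2 first reaches <=4 at step 3

Answer: 3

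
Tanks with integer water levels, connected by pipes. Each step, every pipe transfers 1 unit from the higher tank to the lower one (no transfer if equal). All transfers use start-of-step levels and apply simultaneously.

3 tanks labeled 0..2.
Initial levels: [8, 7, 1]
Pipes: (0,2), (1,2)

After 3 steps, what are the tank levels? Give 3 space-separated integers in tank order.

Step 1: flows [0->2,1->2] -> levels [7 6 3]
Step 2: flows [0->2,1->2] -> levels [6 5 5]
Step 3: flows [0->2,1=2] -> levels [5 5 6]

Answer: 5 5 6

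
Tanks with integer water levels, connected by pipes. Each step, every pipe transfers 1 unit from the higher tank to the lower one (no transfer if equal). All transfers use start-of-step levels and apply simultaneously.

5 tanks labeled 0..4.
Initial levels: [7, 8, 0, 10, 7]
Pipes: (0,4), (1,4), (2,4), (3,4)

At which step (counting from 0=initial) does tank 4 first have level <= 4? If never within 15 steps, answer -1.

Answer: 4

Derivation:
Step 1: flows [0=4,1->4,4->2,3->4] -> levels [7 7 1 9 8]
Step 2: flows [4->0,4->1,4->2,3->4] -> levels [8 8 2 8 6]
Step 3: flows [0->4,1->4,4->2,3->4] -> levels [7 7 3 7 8]
Step 4: flows [4->0,4->1,4->2,4->3] -> levels [8 8 4 8 4]
Tank 4 first reaches <=4 at step 4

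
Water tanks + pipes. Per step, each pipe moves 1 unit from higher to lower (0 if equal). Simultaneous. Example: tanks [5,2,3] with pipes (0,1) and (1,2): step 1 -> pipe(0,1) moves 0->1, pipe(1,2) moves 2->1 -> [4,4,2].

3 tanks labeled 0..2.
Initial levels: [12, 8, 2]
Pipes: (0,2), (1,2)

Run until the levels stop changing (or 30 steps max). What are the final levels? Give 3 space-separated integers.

Answer: 8 8 6

Derivation:
Step 1: flows [0->2,1->2] -> levels [11 7 4]
Step 2: flows [0->2,1->2] -> levels [10 6 6]
Step 3: flows [0->2,1=2] -> levels [9 6 7]
Step 4: flows [0->2,2->1] -> levels [8 7 7]
Step 5: flows [0->2,1=2] -> levels [7 7 8]
Step 6: flows [2->0,2->1] -> levels [8 8 6]
Step 7: flows [0->2,1->2] -> levels [7 7 8]
  -> period-2 cycle: step 7 state = step 5 state; never stabilizes
  -> state at step 30: (30-5) mod 2 = 1, same as step 6 -> [8 8 6]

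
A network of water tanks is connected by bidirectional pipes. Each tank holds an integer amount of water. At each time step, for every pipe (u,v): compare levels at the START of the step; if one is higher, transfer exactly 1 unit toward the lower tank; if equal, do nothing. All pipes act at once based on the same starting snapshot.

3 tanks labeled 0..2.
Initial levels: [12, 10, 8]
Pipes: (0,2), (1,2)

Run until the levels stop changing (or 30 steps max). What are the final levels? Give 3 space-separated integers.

Step 1: flows [0->2,1->2] -> levels [11 9 10]
Step 2: flows [0->2,2->1] -> levels [10 10 10]
Step 3: flows [0=2,1=2] -> levels [10 10 10]
  -> stable (no change)

Answer: 10 10 10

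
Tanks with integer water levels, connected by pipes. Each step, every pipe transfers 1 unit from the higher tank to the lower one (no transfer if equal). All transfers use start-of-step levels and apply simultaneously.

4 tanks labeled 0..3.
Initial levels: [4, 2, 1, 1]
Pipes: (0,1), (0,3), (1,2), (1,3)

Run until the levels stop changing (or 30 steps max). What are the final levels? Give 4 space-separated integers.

Answer: 2 4 1 1

Derivation:
Step 1: flows [0->1,0->3,1->2,1->3] -> levels [2 1 2 3]
Step 2: flows [0->1,3->0,2->1,3->1] -> levels [2 4 1 1]
Step 3: flows [1->0,0->3,1->2,1->3] -> levels [2 1 2 3]
  -> period-2 cycle: step 3 state = step 1 state; never stabilizes
  -> state at step 30: (30-1) mod 2 = 1, same as step 2 -> [2 4 1 1]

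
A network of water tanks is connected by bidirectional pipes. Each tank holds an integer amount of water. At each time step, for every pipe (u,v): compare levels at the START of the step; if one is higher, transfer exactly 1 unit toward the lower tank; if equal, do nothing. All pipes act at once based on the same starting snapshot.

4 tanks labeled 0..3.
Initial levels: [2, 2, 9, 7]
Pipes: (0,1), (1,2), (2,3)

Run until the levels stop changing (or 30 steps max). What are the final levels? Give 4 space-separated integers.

Answer: 5 4 6 5

Derivation:
Step 1: flows [0=1,2->1,2->3] -> levels [2 3 7 8]
Step 2: flows [1->0,2->1,3->2] -> levels [3 3 7 7]
Step 3: flows [0=1,2->1,2=3] -> levels [3 4 6 7]
Step 4: flows [1->0,2->1,3->2] -> levels [4 4 6 6]
Step 5: flows [0=1,2->1,2=3] -> levels [4 5 5 6]
Step 6: flows [1->0,1=2,3->2] -> levels [5 4 6 5]
Step 7: flows [0->1,2->1,2->3] -> levels [4 6 4 6]
Step 8: flows [1->0,1->2,3->2] -> levels [5 4 6 5]
  -> period-2 cycle: step 8 state = step 6 state; never stabilizes
  -> state at step 30: (30-6) mod 2 = 0, same as step 6 -> [5 4 6 5]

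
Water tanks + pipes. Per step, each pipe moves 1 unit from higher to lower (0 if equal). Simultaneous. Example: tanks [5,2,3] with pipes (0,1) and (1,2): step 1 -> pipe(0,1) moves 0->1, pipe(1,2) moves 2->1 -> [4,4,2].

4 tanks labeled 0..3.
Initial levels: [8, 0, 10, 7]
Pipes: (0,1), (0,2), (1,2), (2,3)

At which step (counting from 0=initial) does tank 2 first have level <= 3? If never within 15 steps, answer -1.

Answer: -1

Derivation:
Step 1: flows [0->1,2->0,2->1,2->3] -> levels [8 2 7 8]
Step 2: flows [0->1,0->2,2->1,3->2] -> levels [6 4 8 7]
Step 3: flows [0->1,2->0,2->1,2->3] -> levels [6 6 5 8]
Step 4: flows [0=1,0->2,1->2,3->2] -> levels [5 5 8 7]
Step 5: flows [0=1,2->0,2->1,2->3] -> levels [6 6 5 8]
  -> period-2 cycle (repeats step 3); tank 2 never drops to <=3
Tank 2 never reaches <=3 within 15 steps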